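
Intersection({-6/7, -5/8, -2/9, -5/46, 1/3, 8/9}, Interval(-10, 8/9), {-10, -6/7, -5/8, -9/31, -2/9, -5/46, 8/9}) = {-6/7, -5/8, -2/9, -5/46, 8/9}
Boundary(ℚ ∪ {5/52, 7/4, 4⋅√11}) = ℝ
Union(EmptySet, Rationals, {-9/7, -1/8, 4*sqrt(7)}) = Union({4*sqrt(7)}, Rationals)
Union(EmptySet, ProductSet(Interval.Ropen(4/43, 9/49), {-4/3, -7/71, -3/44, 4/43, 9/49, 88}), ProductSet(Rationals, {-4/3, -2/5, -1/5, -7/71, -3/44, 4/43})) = Union(ProductSet(Interval.Ropen(4/43, 9/49), {-4/3, -7/71, -3/44, 4/43, 9/49, 88}), ProductSet(Rationals, {-4/3, -2/5, -1/5, -7/71, -3/44, 4/43}))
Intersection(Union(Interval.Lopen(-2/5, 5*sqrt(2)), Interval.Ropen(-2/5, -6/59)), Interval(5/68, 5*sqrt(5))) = Interval(5/68, 5*sqrt(2))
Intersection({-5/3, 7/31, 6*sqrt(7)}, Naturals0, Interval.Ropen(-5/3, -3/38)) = EmptySet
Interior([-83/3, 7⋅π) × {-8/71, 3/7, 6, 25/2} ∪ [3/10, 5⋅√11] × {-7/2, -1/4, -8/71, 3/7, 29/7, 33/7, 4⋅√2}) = ∅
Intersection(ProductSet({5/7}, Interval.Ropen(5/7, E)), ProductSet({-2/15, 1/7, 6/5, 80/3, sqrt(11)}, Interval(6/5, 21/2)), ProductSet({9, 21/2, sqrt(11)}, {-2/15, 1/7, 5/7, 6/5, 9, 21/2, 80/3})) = EmptySet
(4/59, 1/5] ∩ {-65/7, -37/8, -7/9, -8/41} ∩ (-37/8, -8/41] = ∅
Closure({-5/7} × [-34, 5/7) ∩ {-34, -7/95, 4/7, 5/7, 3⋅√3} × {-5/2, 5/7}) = ∅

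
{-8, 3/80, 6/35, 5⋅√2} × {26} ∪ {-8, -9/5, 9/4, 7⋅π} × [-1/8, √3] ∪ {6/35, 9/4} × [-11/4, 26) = ({6/35, 9/4} × [-11/4, 26)) ∪ ({-8, 3/80, 6/35, 5⋅√2} × {26}) ∪ ({-8, -9/5, 9/4, 7⋅π} × [-1/8, √3])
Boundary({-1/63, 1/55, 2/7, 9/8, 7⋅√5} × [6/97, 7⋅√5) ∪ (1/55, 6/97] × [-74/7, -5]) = ({1/55, 6/97} × [-74/7, -5]) ∪ ([1/55, 6/97] × {-74/7, -5}) ∪ ({-1/63, 1/55, 2/7, 9/8, 7⋅√5} × [6/97, 7⋅√5])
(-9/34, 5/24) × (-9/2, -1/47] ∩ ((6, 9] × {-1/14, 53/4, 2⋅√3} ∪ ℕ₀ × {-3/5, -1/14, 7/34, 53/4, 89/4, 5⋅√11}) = {0} × {-3/5, -1/14}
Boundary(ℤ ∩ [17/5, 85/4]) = {4, 5, …, 21}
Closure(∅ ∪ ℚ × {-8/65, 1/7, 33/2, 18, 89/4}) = ℝ × {-8/65, 1/7, 33/2, 18, 89/4}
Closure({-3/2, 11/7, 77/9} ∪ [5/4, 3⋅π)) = {-3/2} ∪ [5/4, 3⋅π]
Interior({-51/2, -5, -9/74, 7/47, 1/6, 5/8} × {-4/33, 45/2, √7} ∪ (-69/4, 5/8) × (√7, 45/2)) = (-69/4, 5/8) × (√7, 45/2)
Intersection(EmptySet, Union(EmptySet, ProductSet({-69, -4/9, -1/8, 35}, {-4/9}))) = EmptySet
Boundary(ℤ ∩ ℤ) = ℤ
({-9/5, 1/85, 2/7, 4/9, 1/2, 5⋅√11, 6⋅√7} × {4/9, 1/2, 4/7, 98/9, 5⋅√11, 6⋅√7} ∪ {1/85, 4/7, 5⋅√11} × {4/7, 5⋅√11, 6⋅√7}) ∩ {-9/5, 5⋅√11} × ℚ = {-9/5, 5⋅√11} × {4/9, 1/2, 4/7, 98/9}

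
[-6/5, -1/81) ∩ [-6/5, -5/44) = [-6/5, -5/44)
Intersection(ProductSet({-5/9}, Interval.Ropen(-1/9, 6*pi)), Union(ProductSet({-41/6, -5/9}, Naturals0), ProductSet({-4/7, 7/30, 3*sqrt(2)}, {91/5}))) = ProductSet({-5/9}, Range(0, 19, 1))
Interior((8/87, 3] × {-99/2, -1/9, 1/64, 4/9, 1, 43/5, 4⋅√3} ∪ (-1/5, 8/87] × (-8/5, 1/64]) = (-1/5, 8/87) × (-8/5, 1/64)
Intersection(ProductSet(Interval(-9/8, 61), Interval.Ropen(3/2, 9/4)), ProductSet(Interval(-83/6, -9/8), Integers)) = ProductSet({-9/8}, Range(2, 3, 1))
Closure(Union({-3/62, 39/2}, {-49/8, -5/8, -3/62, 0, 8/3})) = {-49/8, -5/8, -3/62, 0, 8/3, 39/2}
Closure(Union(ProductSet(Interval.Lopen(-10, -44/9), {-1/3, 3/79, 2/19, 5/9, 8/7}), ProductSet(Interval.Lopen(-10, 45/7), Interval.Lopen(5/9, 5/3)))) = Union(ProductSet({-10, 45/7}, Interval(5/9, 5/3)), ProductSet(Interval(-10, -44/9), {-1/3, 3/79, 2/19, 5/9, 8/7}), ProductSet(Interval(-10, 45/7), {5/9, 5/3}), ProductSet(Interval.Lopen(-10, 45/7), Interval.Lopen(5/9, 5/3)))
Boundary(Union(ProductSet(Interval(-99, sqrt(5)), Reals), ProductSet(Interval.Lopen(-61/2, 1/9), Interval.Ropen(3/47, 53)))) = ProductSet({-99, sqrt(5)}, Reals)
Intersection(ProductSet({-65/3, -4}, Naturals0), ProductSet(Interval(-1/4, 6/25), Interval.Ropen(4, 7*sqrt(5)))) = EmptySet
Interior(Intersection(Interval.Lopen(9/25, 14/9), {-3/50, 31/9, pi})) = EmptySet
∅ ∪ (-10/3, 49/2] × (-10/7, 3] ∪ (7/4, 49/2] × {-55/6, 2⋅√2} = ((-10/3, 49/2] × (-10/7, 3]) ∪ ((7/4, 49/2] × {-55/6, 2⋅√2})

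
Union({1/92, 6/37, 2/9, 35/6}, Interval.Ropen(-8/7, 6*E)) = Interval.Ropen(-8/7, 6*E)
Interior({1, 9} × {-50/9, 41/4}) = ∅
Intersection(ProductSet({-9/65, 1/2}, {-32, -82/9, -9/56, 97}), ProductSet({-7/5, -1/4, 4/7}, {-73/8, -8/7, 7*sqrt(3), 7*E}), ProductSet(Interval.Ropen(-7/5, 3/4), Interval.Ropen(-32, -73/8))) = EmptySet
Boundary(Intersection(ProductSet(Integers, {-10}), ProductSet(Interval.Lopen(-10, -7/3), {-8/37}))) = EmptySet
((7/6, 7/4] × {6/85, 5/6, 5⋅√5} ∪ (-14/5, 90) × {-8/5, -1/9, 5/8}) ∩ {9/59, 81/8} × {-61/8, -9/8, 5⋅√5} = ∅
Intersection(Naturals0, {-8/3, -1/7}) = EmptySet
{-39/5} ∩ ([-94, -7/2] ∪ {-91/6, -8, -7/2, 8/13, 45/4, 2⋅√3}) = {-39/5}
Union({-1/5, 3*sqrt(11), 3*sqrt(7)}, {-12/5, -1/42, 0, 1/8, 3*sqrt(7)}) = {-12/5, -1/5, -1/42, 0, 1/8, 3*sqrt(11), 3*sqrt(7)}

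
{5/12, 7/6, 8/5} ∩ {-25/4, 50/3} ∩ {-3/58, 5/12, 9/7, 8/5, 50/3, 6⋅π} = ∅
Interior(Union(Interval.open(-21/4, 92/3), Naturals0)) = Union(Complement(Interval.open(-21/4, 92/3), Complement(Naturals0, Interval.open(-21/4, 92/3))), Complement(Naturals0, Union(Complement(Naturals0, Interval.open(-21/4, 92/3)), {-21/4, 92/3})), Complement(Range(0, 31, 1), Complement(Naturals0, Interval.open(-21/4, 92/3))), Complement(Range(0, 31, 1), Union(Complement(Naturals0, Interval.open(-21/4, 92/3)), {-21/4, 92/3})))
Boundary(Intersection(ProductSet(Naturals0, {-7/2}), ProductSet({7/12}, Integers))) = EmptySet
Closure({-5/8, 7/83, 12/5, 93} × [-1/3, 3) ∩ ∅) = ∅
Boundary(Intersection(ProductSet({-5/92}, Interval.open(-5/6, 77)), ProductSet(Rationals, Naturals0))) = ProductSet({-5/92}, Range(0, 77, 1))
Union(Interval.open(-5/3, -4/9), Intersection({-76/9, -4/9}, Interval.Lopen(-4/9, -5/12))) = Interval.open(-5/3, -4/9)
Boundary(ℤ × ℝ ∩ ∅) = ∅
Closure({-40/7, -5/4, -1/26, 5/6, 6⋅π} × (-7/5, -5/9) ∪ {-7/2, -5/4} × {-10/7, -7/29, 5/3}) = ({-7/2, -5/4} × {-10/7, -7/29, 5/3}) ∪ ({-40/7, -5/4, -1/26, 5/6, 6⋅π} × [-7/5, -5/9])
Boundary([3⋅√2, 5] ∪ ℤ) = {3⋅√2} ∪ (ℤ \ (3⋅√2, 5))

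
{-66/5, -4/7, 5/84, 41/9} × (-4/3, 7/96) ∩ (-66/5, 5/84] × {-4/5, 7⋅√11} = {-4/7, 5/84} × {-4/5}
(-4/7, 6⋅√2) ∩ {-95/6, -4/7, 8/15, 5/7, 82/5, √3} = {8/15, 5/7, √3}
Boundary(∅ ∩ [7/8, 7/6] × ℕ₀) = ∅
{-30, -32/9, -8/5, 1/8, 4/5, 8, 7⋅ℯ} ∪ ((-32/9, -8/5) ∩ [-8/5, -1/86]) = {-30, -32/9, -8/5, 1/8, 4/5, 8, 7⋅ℯ}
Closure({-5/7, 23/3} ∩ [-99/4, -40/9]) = ∅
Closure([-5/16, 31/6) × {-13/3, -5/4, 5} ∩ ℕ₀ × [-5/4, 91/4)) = {0, 1, …, 5} × {-5/4, 5}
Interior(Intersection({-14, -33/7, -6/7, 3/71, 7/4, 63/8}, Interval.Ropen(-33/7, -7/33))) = EmptySet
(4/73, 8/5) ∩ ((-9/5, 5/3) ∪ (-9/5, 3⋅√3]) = (4/73, 8/5)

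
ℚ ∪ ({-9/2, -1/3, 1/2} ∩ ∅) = ℚ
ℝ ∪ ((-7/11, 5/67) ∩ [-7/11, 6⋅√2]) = (-∞, ∞)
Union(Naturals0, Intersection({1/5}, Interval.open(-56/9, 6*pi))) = Union({1/5}, Naturals0)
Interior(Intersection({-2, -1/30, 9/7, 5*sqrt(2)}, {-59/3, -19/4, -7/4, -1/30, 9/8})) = EmptySet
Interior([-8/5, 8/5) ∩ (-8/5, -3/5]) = (-8/5, -3/5)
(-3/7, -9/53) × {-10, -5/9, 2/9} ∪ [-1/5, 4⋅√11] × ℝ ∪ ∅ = ((-3/7, -9/53) × {-10, -5/9, 2/9}) ∪ ([-1/5, 4⋅√11] × ℝ)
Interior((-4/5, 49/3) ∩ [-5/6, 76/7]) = (-4/5, 76/7)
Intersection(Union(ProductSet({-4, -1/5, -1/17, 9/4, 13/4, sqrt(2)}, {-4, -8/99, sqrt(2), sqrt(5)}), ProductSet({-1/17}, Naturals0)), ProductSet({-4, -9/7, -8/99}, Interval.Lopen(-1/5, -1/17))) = ProductSet({-4}, {-8/99})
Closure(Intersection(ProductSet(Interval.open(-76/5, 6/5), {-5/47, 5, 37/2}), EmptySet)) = EmptySet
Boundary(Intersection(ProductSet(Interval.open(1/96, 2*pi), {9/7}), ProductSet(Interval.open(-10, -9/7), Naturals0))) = EmptySet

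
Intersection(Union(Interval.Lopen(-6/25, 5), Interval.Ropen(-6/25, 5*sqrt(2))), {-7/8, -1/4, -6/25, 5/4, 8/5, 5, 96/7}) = {-6/25, 5/4, 8/5, 5}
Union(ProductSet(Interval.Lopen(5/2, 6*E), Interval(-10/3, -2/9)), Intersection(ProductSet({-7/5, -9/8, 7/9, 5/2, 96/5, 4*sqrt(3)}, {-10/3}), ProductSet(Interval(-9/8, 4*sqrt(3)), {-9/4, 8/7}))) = ProductSet(Interval.Lopen(5/2, 6*E), Interval(-10/3, -2/9))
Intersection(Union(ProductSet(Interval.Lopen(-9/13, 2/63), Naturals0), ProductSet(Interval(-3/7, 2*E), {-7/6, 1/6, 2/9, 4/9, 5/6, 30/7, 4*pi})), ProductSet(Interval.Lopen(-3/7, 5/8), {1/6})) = ProductSet(Interval.Lopen(-3/7, 5/8), {1/6})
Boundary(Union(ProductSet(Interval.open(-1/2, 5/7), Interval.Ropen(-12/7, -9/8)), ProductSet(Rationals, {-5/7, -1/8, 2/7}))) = Union(ProductSet({-1/2, 5/7}, Interval(-12/7, -9/8)), ProductSet(Interval(-1/2, 5/7), {-12/7, -9/8}), ProductSet(Interval(-oo, oo), {-5/7, -1/8, 2/7}))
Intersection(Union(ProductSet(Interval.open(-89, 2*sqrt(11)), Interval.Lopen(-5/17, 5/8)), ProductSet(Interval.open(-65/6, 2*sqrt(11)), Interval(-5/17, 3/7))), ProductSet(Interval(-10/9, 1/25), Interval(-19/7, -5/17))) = ProductSet(Interval(-10/9, 1/25), {-5/17})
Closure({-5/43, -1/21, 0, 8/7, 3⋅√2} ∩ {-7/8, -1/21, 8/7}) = {-1/21, 8/7}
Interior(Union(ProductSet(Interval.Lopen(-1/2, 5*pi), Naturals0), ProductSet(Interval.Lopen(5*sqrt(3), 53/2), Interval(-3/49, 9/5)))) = Union(ProductSet(Interval.open(5*sqrt(3), 53/2), Union(Complement(Interval.open(-3/49, 9/5), Complement(Naturals0, Interval.open(-3/49, 9/5))), Complement(Interval.open(-3/49, 9/5), Union(Complement(Naturals0, Interval.open(-3/49, 9/5)), Naturals0)))), ProductSet(Interval.Lopen(5*sqrt(3), 5*pi), Union(Complement(Naturals0, Union(Complement(Naturals0, Interval.open(-3/49, 9/5)), {-3/49, 9/5})), Complement(Naturals0, Union(Complement(Naturals0, Interval.open(-3/49, 9/5)), Interval(-3/49, 9/5))), Complement(Range(0, 2, 1), Complement(Naturals0, Interval.open(-3/49, 9/5))))), ProductSet(Interval.open(5*pi, 53/2), Union(Complement(Interval.open(-3/49, 9/5), Naturals0), Interval.open(-3/49, 9/5))))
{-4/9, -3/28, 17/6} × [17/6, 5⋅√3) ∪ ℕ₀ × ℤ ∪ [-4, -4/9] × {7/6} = (ℕ₀ × ℤ) ∪ ([-4, -4/9] × {7/6}) ∪ ({-4/9, -3/28, 17/6} × [17/6, 5⋅√3))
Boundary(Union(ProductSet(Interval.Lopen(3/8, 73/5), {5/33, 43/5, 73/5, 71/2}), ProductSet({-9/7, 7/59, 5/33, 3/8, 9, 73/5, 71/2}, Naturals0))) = Union(ProductSet({-9/7, 7/59, 5/33, 3/8, 9, 73/5, 71/2}, Naturals0), ProductSet(Interval(3/8, 73/5), {5/33, 43/5, 73/5, 71/2}))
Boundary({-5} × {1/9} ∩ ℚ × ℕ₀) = ∅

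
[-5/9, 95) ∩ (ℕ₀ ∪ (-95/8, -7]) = {0, 1, …, 94}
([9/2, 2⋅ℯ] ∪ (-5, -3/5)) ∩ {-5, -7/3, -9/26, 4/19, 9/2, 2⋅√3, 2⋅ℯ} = {-7/3, 9/2, 2⋅ℯ}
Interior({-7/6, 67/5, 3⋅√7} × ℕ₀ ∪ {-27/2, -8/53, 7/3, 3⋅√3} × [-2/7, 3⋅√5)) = ∅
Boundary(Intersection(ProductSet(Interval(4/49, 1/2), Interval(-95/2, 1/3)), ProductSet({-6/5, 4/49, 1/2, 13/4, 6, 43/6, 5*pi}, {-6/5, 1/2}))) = ProductSet({4/49, 1/2}, {-6/5})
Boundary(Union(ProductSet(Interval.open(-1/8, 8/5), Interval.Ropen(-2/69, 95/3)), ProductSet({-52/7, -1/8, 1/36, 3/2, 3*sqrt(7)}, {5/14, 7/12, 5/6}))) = Union(ProductSet({-1/8, 8/5}, Interval(-2/69, 95/3)), ProductSet({-52/7, -1/8, 3*sqrt(7)}, {5/14, 7/12, 5/6}), ProductSet(Interval(-1/8, 8/5), {-2/69, 95/3}))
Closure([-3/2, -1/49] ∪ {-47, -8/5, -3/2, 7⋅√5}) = {-47, -8/5, 7⋅√5} ∪ [-3/2, -1/49]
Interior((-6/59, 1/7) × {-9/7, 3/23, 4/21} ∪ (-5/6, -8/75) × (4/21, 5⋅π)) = (-5/6, -8/75) × (4/21, 5⋅π)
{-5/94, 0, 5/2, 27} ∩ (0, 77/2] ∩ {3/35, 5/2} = {5/2}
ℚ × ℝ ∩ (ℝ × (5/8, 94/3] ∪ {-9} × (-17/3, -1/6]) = (ℚ × (5/8, 94/3]) ∪ ({-9} × (-17/3, -1/6])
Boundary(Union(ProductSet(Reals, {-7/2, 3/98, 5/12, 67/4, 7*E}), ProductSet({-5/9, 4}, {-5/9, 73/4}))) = Union(ProductSet({-5/9, 4}, {-5/9, 73/4}), ProductSet(Reals, {-7/2, 3/98, 5/12, 67/4, 7*E}))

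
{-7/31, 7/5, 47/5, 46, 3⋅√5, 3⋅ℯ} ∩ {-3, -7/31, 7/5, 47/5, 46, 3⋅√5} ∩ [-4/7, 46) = {-7/31, 7/5, 47/5, 3⋅√5}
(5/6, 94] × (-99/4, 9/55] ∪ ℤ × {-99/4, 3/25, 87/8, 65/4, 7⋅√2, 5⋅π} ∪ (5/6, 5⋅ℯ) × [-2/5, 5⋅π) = ((5/6, 94] × (-99/4, 9/55]) ∪ (ℤ × {-99/4, 3/25, 87/8, 65/4, 7⋅√2, 5⋅π}) ∪ ((5/6, 5⋅ℯ) × [-2/5, 5⋅π))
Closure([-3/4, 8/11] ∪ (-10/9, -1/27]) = [-10/9, 8/11]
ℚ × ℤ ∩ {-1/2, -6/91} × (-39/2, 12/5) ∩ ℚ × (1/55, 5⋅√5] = {-1/2, -6/91} × {1, 2}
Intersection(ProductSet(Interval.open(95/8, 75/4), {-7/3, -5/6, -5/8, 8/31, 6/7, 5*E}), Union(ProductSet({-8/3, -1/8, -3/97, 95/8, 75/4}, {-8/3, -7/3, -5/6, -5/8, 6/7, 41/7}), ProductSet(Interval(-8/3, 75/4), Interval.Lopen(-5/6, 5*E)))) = ProductSet(Interval.open(95/8, 75/4), {-5/8, 8/31, 6/7, 5*E})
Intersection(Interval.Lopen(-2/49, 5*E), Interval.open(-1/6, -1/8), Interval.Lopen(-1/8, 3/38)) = EmptySet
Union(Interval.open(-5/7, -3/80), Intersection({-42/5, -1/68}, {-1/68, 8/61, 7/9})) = Union({-1/68}, Interval.open(-5/7, -3/80))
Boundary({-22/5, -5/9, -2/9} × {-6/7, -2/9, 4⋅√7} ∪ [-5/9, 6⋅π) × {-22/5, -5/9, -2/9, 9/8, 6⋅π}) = ({-22/5, -5/9, -2/9} × {-6/7, -2/9, 4⋅√7}) ∪ ([-5/9, 6⋅π] × {-22/5, -5/9, -2/9, 9/8, 6⋅π})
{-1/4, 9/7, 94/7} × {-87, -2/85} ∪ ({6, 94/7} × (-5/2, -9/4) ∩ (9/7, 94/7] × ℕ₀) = {-1/4, 9/7, 94/7} × {-87, -2/85}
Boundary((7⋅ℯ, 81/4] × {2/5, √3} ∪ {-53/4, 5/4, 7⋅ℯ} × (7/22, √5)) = ([7⋅ℯ, 81/4] × {2/5, √3}) ∪ ({-53/4, 5/4, 7⋅ℯ} × [7/22, √5])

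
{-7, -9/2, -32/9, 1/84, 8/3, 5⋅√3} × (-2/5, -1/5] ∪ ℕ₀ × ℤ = (ℕ₀ × ℤ) ∪ ({-7, -9/2, -32/9, 1/84, 8/3, 5⋅√3} × (-2/5, -1/5])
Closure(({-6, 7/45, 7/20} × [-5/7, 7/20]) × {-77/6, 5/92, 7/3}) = ({-6, 7/45, 7/20} × [-5/7, 7/20]) × {-77/6, 5/92, 7/3}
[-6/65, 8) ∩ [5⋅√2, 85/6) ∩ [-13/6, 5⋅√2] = {5⋅√2}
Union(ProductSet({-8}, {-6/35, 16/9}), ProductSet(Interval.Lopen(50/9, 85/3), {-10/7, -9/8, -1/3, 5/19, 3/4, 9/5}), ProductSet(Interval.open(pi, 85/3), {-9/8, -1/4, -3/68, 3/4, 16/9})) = Union(ProductSet({-8}, {-6/35, 16/9}), ProductSet(Interval.Lopen(50/9, 85/3), {-10/7, -9/8, -1/3, 5/19, 3/4, 9/5}), ProductSet(Interval.open(pi, 85/3), {-9/8, -1/4, -3/68, 3/4, 16/9}))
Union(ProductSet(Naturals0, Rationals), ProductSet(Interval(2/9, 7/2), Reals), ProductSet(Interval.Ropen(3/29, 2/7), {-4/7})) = Union(ProductSet(Interval.Ropen(3/29, 2/7), {-4/7}), ProductSet(Interval(2/9, 7/2), Reals), ProductSet(Naturals0, Rationals))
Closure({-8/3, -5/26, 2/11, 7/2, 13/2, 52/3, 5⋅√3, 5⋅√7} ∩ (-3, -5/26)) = {-8/3}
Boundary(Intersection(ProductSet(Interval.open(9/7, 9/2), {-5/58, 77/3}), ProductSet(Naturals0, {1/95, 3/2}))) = EmptySet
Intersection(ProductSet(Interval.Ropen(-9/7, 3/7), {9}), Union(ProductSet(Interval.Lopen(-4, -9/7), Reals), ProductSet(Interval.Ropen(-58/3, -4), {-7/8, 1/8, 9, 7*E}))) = ProductSet({-9/7}, {9})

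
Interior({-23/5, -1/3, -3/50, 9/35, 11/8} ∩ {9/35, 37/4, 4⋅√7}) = ∅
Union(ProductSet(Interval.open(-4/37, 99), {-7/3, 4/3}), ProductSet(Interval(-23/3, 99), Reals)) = ProductSet(Interval(-23/3, 99), Reals)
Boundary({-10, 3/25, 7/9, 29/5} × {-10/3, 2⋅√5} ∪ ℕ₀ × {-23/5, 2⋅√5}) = (ℕ₀ × {-23/5, 2⋅√5}) ∪ ({-10, 3/25, 7/9, 29/5} × {-10/3, 2⋅√5})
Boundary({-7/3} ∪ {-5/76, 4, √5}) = {-7/3, -5/76, 4, √5}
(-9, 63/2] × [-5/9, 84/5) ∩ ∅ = ∅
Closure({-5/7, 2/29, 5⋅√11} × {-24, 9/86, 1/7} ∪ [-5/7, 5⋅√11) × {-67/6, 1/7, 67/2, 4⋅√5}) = ({-5/7, 2/29, 5⋅√11} × {-24, 9/86, 1/7}) ∪ ([-5/7, 5⋅√11] × {-67/6, 1/7, 67/2, 4⋅√5})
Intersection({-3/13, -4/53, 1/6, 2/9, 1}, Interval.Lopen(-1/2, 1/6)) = {-3/13, -4/53, 1/6}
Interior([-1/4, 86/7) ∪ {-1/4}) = (-1/4, 86/7)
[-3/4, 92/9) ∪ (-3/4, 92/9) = [-3/4, 92/9)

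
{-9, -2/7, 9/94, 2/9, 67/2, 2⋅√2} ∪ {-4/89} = {-9, -2/7, -4/89, 9/94, 2/9, 67/2, 2⋅√2}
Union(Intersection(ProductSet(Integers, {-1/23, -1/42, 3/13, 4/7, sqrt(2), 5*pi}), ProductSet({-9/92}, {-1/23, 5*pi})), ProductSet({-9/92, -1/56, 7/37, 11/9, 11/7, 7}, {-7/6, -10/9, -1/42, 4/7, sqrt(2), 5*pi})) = ProductSet({-9/92, -1/56, 7/37, 11/9, 11/7, 7}, {-7/6, -10/9, -1/42, 4/7, sqrt(2), 5*pi})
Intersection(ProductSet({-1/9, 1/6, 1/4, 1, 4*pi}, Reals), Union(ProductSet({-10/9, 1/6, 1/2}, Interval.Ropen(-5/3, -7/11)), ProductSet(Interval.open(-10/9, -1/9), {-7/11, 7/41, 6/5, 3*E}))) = ProductSet({1/6}, Interval.Ropen(-5/3, -7/11))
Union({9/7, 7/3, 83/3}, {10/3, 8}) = {9/7, 7/3, 10/3, 8, 83/3}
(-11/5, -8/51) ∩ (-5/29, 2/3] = (-5/29, -8/51)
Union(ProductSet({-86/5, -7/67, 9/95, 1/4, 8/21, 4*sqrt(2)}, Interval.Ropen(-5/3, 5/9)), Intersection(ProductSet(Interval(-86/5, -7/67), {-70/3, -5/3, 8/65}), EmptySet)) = ProductSet({-86/5, -7/67, 9/95, 1/4, 8/21, 4*sqrt(2)}, Interval.Ropen(-5/3, 5/9))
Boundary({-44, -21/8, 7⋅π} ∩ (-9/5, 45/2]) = {7⋅π}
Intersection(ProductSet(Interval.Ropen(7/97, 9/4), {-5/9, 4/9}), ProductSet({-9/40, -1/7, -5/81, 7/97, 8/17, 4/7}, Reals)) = ProductSet({7/97, 8/17, 4/7}, {-5/9, 4/9})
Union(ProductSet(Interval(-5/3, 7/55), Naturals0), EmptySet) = ProductSet(Interval(-5/3, 7/55), Naturals0)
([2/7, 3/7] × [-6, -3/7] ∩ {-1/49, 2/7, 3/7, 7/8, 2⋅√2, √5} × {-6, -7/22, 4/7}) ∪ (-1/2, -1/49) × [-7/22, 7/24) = ({2/7, 3/7} × {-6}) ∪ ((-1/2, -1/49) × [-7/22, 7/24))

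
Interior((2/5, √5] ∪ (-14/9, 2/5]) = (-14/9, √5)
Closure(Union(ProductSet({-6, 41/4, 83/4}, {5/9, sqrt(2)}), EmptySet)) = ProductSet({-6, 41/4, 83/4}, {5/9, sqrt(2)})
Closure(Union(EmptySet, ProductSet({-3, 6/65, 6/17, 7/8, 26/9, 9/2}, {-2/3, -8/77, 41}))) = ProductSet({-3, 6/65, 6/17, 7/8, 26/9, 9/2}, {-2/3, -8/77, 41})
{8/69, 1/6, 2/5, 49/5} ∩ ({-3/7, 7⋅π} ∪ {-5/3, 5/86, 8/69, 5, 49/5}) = {8/69, 49/5}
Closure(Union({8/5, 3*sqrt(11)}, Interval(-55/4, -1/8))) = Union({8/5, 3*sqrt(11)}, Interval(-55/4, -1/8))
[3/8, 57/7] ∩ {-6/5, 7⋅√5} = ∅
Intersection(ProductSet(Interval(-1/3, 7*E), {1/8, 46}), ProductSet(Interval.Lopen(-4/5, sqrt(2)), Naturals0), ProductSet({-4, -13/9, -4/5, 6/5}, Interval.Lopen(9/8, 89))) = ProductSet({6/5}, {46})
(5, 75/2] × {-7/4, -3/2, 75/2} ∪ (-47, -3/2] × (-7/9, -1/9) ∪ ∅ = ((5, 75/2] × {-7/4, -3/2, 75/2}) ∪ ((-47, -3/2] × (-7/9, -1/9))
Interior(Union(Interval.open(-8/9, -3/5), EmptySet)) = Interval.open(-8/9, -3/5)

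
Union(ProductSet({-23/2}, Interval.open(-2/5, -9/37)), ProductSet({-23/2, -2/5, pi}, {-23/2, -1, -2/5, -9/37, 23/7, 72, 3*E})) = Union(ProductSet({-23/2}, Interval.open(-2/5, -9/37)), ProductSet({-23/2, -2/5, pi}, {-23/2, -1, -2/5, -9/37, 23/7, 72, 3*E}))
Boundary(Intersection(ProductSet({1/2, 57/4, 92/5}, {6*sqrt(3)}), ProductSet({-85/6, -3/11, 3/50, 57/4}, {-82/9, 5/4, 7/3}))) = EmptySet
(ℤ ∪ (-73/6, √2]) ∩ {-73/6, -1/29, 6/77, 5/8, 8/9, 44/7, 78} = {-1/29, 6/77, 5/8, 8/9, 78}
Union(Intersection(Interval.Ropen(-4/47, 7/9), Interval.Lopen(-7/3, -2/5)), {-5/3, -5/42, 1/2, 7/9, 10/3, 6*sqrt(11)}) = {-5/3, -5/42, 1/2, 7/9, 10/3, 6*sqrt(11)}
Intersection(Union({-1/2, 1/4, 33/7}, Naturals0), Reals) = Union({-1/2, 1/4, 33/7}, Naturals0)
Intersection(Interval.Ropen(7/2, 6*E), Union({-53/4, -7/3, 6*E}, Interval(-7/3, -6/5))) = EmptySet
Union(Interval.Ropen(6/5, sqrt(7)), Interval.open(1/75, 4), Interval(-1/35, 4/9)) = Interval.Ropen(-1/35, 4)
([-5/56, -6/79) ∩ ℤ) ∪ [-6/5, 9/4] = [-6/5, 9/4]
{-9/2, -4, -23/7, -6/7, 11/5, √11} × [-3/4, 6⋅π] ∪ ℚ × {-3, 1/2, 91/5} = (ℚ × {-3, 1/2, 91/5}) ∪ ({-9/2, -4, -23/7, -6/7, 11/5, √11} × [-3/4, 6⋅π])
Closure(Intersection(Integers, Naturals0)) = Naturals0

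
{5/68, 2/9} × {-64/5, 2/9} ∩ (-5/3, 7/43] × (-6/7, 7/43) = ∅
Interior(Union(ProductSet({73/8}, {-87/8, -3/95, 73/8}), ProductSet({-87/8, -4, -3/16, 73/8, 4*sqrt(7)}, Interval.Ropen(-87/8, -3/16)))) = EmptySet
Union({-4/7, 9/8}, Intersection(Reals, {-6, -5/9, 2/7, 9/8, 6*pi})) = {-6, -4/7, -5/9, 2/7, 9/8, 6*pi}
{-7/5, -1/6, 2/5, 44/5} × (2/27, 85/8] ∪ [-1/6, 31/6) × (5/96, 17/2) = ({-7/5, -1/6, 2/5, 44/5} × (2/27, 85/8]) ∪ ([-1/6, 31/6) × (5/96, 17/2))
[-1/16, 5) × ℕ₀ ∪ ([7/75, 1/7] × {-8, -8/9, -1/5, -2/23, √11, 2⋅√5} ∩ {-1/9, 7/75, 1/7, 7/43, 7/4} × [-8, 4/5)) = ([-1/16, 5) × ℕ₀) ∪ ({7/75, 1/7} × {-8, -8/9, -1/5, -2/23})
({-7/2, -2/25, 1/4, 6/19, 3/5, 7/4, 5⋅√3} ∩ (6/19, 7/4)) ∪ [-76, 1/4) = [-76, 1/4) ∪ {3/5}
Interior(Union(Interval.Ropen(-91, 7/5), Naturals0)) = Union(Complement(Interval.open(-91, 7/5), Complement(Naturals0, Interval.open(-91, 7/5))), Complement(Naturals0, Union(Complement(Naturals0, Interval.open(-91, 7/5)), {-91, 7/5})), Complement(Range(0, 2, 1), Complement(Naturals0, Interval.open(-91, 7/5))), Complement(Range(0, 2, 1), Union(Complement(Naturals0, Interval.open(-91, 7/5)), {-91, 7/5})))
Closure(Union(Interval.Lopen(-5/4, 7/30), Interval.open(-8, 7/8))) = Interval(-8, 7/8)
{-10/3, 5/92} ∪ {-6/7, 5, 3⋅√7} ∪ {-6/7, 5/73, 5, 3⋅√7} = {-10/3, -6/7, 5/92, 5/73, 5, 3⋅√7}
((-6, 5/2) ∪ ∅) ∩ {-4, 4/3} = {-4, 4/3}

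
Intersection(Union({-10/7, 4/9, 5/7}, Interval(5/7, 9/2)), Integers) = Range(1, 5, 1)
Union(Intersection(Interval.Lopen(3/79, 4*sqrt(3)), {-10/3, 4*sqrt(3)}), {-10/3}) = {-10/3, 4*sqrt(3)}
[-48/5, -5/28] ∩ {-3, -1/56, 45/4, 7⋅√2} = {-3}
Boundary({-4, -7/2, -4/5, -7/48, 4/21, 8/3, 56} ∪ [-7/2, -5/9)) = {-4, -7/2, -5/9, -7/48, 4/21, 8/3, 56}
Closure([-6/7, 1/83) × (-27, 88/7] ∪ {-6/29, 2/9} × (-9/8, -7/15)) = ({2/9} × [-9/8, -7/15]) ∪ ({-6/7, 1/83} × [-27, 88/7]) ∪ ({-6/29, 2/9} × (-9/8, -7/15)) ∪ ([-6/7, 1/83] × {-27, 88/7}) ∪ ([-6/7, 1/83) × (-27, 88/7])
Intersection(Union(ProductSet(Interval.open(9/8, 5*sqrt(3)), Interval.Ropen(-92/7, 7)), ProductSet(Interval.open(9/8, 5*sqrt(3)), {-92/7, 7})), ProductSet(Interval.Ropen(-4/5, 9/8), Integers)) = EmptySet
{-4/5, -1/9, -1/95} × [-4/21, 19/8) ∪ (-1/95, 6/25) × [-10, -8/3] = ({-4/5, -1/9, -1/95} × [-4/21, 19/8)) ∪ ((-1/95, 6/25) × [-10, -8/3])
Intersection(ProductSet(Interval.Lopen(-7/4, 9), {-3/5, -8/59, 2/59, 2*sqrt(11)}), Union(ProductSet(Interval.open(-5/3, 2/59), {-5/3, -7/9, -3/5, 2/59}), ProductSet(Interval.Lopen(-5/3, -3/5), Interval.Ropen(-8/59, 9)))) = Union(ProductSet(Interval.Lopen(-5/3, -3/5), {-8/59, 2/59, 2*sqrt(11)}), ProductSet(Interval.open(-5/3, 2/59), {-3/5, 2/59}))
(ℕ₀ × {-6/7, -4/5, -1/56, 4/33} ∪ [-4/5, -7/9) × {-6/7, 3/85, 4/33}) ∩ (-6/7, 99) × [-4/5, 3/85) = {0, 1, …, 98} × {-4/5, -1/56}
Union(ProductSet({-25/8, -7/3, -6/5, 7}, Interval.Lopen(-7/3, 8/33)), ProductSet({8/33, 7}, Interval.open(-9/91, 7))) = Union(ProductSet({8/33, 7}, Interval.open(-9/91, 7)), ProductSet({-25/8, -7/3, -6/5, 7}, Interval.Lopen(-7/3, 8/33)))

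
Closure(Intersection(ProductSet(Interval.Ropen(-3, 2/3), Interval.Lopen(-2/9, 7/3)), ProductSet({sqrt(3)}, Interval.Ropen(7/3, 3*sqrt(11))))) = EmptySet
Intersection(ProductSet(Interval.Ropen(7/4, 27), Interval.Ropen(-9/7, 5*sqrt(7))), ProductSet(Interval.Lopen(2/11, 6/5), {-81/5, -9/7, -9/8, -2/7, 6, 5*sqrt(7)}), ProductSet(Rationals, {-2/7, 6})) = EmptySet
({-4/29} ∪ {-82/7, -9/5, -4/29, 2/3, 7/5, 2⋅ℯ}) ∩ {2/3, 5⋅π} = {2/3}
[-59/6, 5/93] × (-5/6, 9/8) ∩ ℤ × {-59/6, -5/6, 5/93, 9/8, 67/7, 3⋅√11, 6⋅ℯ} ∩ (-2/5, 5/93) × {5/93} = {0} × {5/93}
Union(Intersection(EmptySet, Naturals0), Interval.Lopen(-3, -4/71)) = Interval.Lopen(-3, -4/71)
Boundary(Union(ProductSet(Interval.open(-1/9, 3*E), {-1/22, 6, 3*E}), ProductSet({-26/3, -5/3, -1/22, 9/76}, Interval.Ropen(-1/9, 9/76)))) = Union(ProductSet({-26/3, -5/3, -1/22, 9/76}, Interval(-1/9, 9/76)), ProductSet(Interval(-1/9, 3*E), {-1/22, 6, 3*E}))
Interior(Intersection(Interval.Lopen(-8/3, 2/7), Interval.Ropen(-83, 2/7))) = Interval.open(-8/3, 2/7)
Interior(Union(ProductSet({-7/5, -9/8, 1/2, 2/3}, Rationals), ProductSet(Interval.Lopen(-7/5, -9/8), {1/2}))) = EmptySet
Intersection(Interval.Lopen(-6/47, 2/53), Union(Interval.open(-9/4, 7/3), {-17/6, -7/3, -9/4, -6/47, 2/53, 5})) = Interval.Lopen(-6/47, 2/53)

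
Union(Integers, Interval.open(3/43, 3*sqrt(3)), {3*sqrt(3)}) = Union(Integers, Interval.Lopen(3/43, 3*sqrt(3)))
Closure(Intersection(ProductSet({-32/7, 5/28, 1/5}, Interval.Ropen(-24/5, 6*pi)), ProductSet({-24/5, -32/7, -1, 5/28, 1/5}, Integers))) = ProductSet({-32/7, 5/28, 1/5}, Range(-4, 19, 1))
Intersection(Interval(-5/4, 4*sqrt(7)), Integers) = Range(-1, 11, 1)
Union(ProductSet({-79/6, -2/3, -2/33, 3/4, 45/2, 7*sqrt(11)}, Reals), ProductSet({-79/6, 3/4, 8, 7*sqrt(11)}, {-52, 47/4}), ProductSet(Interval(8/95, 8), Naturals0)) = Union(ProductSet({-79/6, 3/4, 8, 7*sqrt(11)}, {-52, 47/4}), ProductSet({-79/6, -2/3, -2/33, 3/4, 45/2, 7*sqrt(11)}, Reals), ProductSet(Interval(8/95, 8), Naturals0))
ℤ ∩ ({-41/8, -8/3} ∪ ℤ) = ℤ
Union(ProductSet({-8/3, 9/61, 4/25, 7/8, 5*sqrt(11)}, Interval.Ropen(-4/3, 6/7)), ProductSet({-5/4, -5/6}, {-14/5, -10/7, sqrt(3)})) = Union(ProductSet({-5/4, -5/6}, {-14/5, -10/7, sqrt(3)}), ProductSet({-8/3, 9/61, 4/25, 7/8, 5*sqrt(11)}, Interval.Ropen(-4/3, 6/7)))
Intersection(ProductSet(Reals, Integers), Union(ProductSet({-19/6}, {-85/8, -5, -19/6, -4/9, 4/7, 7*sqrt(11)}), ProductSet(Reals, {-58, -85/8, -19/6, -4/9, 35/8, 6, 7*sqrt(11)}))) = Union(ProductSet({-19/6}, {-5}), ProductSet(Reals, {-58, 6}))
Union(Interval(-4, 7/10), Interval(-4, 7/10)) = Interval(-4, 7/10)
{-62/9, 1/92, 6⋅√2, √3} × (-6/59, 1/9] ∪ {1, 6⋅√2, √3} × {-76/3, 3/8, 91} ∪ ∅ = ({1, 6⋅√2, √3} × {-76/3, 3/8, 91}) ∪ ({-62/9, 1/92, 6⋅√2, √3} × (-6/59, 1/9])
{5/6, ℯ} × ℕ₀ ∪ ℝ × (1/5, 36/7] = ({5/6, ℯ} × ℕ₀) ∪ (ℝ × (1/5, 36/7])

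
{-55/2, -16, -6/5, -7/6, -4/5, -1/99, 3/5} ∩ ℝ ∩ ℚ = {-55/2, -16, -6/5, -7/6, -4/5, -1/99, 3/5}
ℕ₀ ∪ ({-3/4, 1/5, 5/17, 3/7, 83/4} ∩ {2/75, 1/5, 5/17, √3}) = ℕ₀ ∪ {1/5, 5/17}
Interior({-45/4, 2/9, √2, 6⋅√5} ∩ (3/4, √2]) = ∅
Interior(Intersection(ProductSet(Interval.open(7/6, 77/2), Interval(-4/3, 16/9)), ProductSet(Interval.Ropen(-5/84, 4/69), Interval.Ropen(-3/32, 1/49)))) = EmptySet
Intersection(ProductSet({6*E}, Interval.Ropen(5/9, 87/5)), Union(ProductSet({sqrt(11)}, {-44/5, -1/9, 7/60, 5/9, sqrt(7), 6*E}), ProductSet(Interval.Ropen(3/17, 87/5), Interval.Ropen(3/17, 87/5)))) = ProductSet({6*E}, Interval.Ropen(5/9, 87/5))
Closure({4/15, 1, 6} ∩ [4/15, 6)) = {4/15, 1}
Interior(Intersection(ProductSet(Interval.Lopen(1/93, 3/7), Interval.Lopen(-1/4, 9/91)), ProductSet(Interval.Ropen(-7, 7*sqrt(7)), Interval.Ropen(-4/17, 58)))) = ProductSet(Interval.open(1/93, 3/7), Interval.open(-4/17, 9/91))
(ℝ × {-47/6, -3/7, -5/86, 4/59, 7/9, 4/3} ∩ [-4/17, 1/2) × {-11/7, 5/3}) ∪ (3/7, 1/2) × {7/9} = (3/7, 1/2) × {7/9}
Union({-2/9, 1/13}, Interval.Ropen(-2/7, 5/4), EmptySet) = Interval.Ropen(-2/7, 5/4)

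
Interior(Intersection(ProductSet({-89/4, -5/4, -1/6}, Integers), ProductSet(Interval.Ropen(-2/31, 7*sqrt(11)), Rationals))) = EmptySet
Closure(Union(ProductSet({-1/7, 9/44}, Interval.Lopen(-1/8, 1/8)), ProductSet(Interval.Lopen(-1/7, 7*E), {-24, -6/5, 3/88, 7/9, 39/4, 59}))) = Union(ProductSet({-1/7, 9/44}, Interval(-1/8, 1/8)), ProductSet(Interval(-1/7, 7*E), {-24, -6/5, 3/88, 7/9, 39/4, 59}))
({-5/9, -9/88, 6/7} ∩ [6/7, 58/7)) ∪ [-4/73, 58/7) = [-4/73, 58/7)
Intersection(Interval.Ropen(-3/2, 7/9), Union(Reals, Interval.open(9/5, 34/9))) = Interval.Ropen(-3/2, 7/9)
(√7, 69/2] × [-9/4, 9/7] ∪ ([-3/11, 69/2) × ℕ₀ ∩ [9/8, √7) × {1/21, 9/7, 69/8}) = (√7, 69/2] × [-9/4, 9/7]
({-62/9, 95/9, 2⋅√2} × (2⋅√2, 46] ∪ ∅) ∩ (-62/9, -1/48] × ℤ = ∅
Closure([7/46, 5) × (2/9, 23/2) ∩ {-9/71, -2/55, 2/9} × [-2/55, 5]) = {2/9} × [2/9, 5]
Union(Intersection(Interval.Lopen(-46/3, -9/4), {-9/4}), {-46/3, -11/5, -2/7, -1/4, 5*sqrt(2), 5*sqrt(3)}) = {-46/3, -9/4, -11/5, -2/7, -1/4, 5*sqrt(2), 5*sqrt(3)}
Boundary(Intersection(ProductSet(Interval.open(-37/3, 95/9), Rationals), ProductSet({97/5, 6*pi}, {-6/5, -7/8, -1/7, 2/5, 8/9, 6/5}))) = EmptySet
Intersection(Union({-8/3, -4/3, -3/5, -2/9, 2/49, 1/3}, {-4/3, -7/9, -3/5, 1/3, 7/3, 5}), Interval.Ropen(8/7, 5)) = {7/3}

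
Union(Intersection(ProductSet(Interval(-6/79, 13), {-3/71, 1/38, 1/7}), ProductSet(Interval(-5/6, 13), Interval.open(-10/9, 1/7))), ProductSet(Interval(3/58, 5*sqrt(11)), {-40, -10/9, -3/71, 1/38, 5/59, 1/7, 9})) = Union(ProductSet(Interval(-6/79, 13), {-3/71, 1/38}), ProductSet(Interval(3/58, 5*sqrt(11)), {-40, -10/9, -3/71, 1/38, 5/59, 1/7, 9}))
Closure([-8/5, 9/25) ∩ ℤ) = {-1, 0}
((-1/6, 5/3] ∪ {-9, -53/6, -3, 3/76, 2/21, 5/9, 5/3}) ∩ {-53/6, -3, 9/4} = {-53/6, -3}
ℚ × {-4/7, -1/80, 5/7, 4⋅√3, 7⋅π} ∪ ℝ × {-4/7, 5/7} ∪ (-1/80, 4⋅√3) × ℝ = (ℝ × {-4/7, 5/7}) ∪ ((-1/80, 4⋅√3) × ℝ) ∪ (ℚ × {-4/7, -1/80, 5/7, 4⋅√3, 7⋅π})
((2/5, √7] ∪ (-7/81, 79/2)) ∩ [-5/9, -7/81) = ∅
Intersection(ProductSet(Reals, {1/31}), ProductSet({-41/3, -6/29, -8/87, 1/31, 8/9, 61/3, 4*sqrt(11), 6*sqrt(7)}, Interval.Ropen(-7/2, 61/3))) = ProductSet({-41/3, -6/29, -8/87, 1/31, 8/9, 61/3, 4*sqrt(11), 6*sqrt(7)}, {1/31})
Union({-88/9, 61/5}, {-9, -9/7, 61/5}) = {-88/9, -9, -9/7, 61/5}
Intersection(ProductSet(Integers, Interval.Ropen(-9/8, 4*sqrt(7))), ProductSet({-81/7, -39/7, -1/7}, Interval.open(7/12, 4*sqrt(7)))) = EmptySet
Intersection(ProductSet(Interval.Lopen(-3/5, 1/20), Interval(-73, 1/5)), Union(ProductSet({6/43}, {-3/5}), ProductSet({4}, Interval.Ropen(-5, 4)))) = EmptySet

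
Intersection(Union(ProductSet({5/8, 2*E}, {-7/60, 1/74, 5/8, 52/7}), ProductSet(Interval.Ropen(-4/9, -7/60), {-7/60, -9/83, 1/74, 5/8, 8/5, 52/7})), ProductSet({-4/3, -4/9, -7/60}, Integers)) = EmptySet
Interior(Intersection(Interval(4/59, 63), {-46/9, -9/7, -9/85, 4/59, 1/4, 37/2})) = EmptySet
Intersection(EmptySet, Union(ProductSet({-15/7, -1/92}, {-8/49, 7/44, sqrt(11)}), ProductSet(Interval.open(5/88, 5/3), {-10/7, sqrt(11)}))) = EmptySet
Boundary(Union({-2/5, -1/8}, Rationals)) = Reals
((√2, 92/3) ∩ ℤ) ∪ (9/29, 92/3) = (9/29, 92/3) ∪ {2, 3, …, 30}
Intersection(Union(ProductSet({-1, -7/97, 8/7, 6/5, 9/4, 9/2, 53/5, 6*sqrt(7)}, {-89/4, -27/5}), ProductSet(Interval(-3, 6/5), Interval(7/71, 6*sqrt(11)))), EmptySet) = EmptySet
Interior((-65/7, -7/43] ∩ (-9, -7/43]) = (-9, -7/43)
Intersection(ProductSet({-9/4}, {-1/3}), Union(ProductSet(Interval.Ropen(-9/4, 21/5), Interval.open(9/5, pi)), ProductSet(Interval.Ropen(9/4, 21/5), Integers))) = EmptySet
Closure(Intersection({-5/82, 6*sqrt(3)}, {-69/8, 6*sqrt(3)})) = {6*sqrt(3)}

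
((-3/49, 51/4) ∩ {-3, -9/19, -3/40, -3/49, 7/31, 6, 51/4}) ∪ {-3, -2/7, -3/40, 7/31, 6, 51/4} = {-3, -2/7, -3/40, 7/31, 6, 51/4}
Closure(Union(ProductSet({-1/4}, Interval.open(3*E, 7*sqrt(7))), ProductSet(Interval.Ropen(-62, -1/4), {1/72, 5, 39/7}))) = Union(ProductSet({-1/4}, Interval(3*E, 7*sqrt(7))), ProductSet(Interval(-62, -1/4), {1/72, 5, 39/7}))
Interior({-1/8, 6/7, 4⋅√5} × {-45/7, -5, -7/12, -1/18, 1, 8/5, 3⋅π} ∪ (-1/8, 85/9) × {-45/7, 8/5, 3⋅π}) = ∅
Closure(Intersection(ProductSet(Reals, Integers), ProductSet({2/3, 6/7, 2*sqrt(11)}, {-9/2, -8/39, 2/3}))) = EmptySet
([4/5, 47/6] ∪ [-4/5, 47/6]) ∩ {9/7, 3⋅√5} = {9/7, 3⋅√5}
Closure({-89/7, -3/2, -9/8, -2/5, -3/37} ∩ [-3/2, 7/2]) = {-3/2, -9/8, -2/5, -3/37}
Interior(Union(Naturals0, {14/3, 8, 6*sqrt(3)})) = EmptySet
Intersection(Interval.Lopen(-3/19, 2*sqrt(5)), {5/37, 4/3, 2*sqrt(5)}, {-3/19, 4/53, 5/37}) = {5/37}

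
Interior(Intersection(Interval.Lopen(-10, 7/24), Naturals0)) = EmptySet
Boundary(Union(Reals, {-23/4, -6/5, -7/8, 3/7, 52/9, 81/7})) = EmptySet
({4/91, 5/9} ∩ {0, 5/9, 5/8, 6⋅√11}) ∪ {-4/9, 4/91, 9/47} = {-4/9, 4/91, 9/47, 5/9}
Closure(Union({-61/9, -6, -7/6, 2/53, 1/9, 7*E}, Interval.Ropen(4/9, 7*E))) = Union({-61/9, -6, -7/6, 2/53, 1/9}, Interval(4/9, 7*E))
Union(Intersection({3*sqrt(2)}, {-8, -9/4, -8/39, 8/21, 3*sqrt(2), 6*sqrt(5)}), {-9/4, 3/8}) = {-9/4, 3/8, 3*sqrt(2)}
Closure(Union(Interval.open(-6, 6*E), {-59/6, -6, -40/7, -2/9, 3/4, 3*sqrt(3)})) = Union({-59/6}, Interval(-6, 6*E))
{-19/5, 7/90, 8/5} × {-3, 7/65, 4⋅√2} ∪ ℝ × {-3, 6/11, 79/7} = (ℝ × {-3, 6/11, 79/7}) ∪ ({-19/5, 7/90, 8/5} × {-3, 7/65, 4⋅√2})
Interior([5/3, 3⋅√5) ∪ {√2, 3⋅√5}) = (5/3, 3⋅√5)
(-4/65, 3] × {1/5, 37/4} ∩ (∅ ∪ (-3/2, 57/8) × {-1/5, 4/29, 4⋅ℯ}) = ∅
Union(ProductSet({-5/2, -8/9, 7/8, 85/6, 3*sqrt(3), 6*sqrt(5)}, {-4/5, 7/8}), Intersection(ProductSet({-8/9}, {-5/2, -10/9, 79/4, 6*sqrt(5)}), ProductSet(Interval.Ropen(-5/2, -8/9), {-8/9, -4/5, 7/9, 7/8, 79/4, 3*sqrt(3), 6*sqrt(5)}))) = ProductSet({-5/2, -8/9, 7/8, 85/6, 3*sqrt(3), 6*sqrt(5)}, {-4/5, 7/8})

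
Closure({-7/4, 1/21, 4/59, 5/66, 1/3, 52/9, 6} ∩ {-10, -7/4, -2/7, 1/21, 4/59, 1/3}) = {-7/4, 1/21, 4/59, 1/3}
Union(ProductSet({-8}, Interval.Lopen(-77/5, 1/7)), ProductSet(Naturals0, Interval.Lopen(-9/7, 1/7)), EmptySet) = Union(ProductSet({-8}, Interval.Lopen(-77/5, 1/7)), ProductSet(Naturals0, Interval.Lopen(-9/7, 1/7)))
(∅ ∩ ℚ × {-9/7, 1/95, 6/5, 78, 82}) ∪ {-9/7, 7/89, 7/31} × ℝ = {-9/7, 7/89, 7/31} × ℝ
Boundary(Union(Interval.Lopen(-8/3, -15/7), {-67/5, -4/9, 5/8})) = {-67/5, -8/3, -15/7, -4/9, 5/8}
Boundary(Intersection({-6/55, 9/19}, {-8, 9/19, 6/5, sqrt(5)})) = {9/19}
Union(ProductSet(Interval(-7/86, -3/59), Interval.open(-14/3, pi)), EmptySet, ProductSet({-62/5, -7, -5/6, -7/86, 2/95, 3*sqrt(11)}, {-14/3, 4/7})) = Union(ProductSet({-62/5, -7, -5/6, -7/86, 2/95, 3*sqrt(11)}, {-14/3, 4/7}), ProductSet(Interval(-7/86, -3/59), Interval.open(-14/3, pi)))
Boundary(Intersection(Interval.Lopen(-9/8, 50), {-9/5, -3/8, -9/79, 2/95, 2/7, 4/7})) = {-3/8, -9/79, 2/95, 2/7, 4/7}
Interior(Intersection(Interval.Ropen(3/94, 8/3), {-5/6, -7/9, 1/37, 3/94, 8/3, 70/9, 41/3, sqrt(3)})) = EmptySet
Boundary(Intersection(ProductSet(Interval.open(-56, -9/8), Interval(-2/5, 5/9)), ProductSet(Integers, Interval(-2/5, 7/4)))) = ProductSet(Range(-55, -1, 1), Interval(-2/5, 5/9))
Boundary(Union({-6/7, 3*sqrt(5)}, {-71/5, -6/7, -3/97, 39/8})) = {-71/5, -6/7, -3/97, 39/8, 3*sqrt(5)}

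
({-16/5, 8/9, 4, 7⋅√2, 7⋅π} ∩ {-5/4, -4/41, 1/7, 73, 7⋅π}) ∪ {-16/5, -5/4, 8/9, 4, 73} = {-16/5, -5/4, 8/9, 4, 73, 7⋅π}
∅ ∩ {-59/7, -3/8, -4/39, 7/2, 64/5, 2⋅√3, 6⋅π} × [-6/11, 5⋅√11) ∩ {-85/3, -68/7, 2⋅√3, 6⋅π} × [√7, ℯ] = ∅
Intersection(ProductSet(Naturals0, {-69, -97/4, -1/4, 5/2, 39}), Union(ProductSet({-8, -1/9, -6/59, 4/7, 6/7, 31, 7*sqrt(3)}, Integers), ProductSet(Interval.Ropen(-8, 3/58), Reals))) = Union(ProductSet({31}, {-69, 39}), ProductSet(Range(0, 1, 1), {-69, -97/4, -1/4, 5/2, 39}))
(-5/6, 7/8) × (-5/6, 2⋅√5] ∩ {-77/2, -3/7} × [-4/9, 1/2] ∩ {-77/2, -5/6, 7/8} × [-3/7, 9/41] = ∅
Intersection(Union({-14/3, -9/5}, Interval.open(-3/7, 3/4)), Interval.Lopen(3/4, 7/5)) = EmptySet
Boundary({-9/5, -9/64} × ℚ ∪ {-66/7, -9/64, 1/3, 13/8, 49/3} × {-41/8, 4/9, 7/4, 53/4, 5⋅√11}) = ({-9/5, -9/64} × ℝ) ∪ ({-66/7, -9/64, 1/3, 13/8, 49/3} × {-41/8, 4/9, 7/4, 53/4, 5⋅√11})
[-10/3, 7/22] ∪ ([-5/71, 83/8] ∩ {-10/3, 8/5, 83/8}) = [-10/3, 7/22] ∪ {8/5, 83/8}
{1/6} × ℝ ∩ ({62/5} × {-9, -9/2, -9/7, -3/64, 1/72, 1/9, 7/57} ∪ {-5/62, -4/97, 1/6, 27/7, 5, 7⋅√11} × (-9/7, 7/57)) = {1/6} × (-9/7, 7/57)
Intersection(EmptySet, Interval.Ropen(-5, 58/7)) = EmptySet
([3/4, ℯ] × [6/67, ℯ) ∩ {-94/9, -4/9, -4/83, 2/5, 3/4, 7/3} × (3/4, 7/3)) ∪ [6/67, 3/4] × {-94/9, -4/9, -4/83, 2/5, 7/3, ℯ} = ({3/4, 7/3} × (3/4, 7/3)) ∪ ([6/67, 3/4] × {-94/9, -4/9, -4/83, 2/5, 7/3, ℯ})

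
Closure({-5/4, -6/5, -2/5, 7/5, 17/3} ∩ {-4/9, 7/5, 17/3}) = {7/5, 17/3}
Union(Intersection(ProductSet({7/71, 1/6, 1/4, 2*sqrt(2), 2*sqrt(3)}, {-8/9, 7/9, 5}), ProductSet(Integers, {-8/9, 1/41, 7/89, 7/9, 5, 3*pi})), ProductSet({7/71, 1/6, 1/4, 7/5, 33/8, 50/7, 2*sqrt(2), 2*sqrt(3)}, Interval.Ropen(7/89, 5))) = ProductSet({7/71, 1/6, 1/4, 7/5, 33/8, 50/7, 2*sqrt(2), 2*sqrt(3)}, Interval.Ropen(7/89, 5))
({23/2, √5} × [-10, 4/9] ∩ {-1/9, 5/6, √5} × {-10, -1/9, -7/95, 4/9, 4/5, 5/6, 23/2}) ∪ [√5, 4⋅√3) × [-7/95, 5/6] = ({√5} × {-10, -1/9, -7/95, 4/9}) ∪ ([√5, 4⋅√3) × [-7/95, 5/6])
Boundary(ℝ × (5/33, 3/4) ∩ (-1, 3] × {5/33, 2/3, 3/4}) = [-1, 3] × {2/3}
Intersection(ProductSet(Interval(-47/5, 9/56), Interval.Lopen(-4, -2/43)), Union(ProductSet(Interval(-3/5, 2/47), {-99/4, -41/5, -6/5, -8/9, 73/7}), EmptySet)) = ProductSet(Interval(-3/5, 2/47), {-6/5, -8/9})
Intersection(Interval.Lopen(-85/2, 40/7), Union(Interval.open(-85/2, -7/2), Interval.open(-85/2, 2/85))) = Interval.open(-85/2, 2/85)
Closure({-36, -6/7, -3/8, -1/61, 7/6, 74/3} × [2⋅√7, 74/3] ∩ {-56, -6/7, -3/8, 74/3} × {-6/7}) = ∅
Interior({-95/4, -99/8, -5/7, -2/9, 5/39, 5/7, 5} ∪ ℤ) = ∅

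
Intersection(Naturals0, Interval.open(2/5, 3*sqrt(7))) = Range(1, 8, 1)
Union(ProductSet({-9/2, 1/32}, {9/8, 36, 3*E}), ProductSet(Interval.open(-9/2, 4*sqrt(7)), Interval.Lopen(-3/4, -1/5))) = Union(ProductSet({-9/2, 1/32}, {9/8, 36, 3*E}), ProductSet(Interval.open(-9/2, 4*sqrt(7)), Interval.Lopen(-3/4, -1/5)))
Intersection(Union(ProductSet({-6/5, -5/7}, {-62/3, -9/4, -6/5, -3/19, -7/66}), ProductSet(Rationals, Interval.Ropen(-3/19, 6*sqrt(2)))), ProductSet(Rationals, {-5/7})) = EmptySet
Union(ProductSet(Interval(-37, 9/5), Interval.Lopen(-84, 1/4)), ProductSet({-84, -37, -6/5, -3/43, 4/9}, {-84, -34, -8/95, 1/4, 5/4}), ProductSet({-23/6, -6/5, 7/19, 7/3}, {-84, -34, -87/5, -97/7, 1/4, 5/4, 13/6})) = Union(ProductSet({-23/6, -6/5, 7/19, 7/3}, {-84, -34, -87/5, -97/7, 1/4, 5/4, 13/6}), ProductSet({-84, -37, -6/5, -3/43, 4/9}, {-84, -34, -8/95, 1/4, 5/4}), ProductSet(Interval(-37, 9/5), Interval.Lopen(-84, 1/4)))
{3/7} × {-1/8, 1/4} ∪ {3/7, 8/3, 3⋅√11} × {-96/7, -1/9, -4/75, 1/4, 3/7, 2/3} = ({3/7} × {-1/8, 1/4}) ∪ ({3/7, 8/3, 3⋅√11} × {-96/7, -1/9, -4/75, 1/4, 3/7, 2/3})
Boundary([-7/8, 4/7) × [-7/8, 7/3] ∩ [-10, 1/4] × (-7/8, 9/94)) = ({-7/8, 1/4} × [-7/8, 9/94]) ∪ ([-7/8, 1/4] × {-7/8, 9/94})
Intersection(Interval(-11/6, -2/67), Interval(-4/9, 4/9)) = Interval(-4/9, -2/67)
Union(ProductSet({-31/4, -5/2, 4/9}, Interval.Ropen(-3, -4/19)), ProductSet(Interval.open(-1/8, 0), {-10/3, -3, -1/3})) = Union(ProductSet({-31/4, -5/2, 4/9}, Interval.Ropen(-3, -4/19)), ProductSet(Interval.open(-1/8, 0), {-10/3, -3, -1/3}))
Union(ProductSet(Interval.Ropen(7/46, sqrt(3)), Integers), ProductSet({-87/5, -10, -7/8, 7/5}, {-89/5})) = Union(ProductSet({-87/5, -10, -7/8, 7/5}, {-89/5}), ProductSet(Interval.Ropen(7/46, sqrt(3)), Integers))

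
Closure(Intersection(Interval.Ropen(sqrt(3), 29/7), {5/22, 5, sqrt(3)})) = {sqrt(3)}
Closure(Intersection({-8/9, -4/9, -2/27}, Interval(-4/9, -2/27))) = {-4/9, -2/27}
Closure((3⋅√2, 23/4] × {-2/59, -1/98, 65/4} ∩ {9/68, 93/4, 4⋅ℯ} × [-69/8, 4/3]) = ∅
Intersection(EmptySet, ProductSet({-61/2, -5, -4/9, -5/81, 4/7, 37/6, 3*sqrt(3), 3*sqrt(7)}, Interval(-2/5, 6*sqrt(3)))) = EmptySet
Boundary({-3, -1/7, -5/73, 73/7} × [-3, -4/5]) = {-3, -1/7, -5/73, 73/7} × [-3, -4/5]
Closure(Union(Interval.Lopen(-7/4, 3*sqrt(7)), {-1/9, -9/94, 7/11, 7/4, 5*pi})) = Union({5*pi}, Interval(-7/4, 3*sqrt(7)))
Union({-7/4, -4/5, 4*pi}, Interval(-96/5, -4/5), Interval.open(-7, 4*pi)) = Interval(-96/5, 4*pi)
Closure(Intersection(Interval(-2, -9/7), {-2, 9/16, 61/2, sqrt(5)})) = {-2}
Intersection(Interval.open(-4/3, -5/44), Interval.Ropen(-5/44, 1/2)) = EmptySet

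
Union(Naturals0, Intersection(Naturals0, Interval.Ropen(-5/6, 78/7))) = Union(Naturals0, Range(0, 12, 1))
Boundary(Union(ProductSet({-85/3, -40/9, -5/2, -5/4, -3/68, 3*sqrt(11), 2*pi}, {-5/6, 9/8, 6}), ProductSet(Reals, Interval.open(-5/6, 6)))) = ProductSet(Reals, {-5/6, 6})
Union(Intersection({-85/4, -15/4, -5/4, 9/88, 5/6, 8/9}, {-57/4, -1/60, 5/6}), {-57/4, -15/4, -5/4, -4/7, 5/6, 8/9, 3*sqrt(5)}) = {-57/4, -15/4, -5/4, -4/7, 5/6, 8/9, 3*sqrt(5)}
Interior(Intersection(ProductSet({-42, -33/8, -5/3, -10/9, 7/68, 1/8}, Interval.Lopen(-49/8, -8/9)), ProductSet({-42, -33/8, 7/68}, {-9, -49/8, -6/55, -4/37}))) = EmptySet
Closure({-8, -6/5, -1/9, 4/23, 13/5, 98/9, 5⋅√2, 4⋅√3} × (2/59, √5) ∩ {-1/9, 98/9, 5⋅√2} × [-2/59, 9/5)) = {-1/9, 98/9, 5⋅√2} × [2/59, 9/5]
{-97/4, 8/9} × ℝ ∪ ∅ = {-97/4, 8/9} × ℝ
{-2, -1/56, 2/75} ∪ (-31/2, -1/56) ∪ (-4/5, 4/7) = (-31/2, 4/7)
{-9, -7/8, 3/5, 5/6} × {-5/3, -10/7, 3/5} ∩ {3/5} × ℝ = {3/5} × {-5/3, -10/7, 3/5}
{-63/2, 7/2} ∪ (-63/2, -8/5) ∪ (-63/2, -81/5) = [-63/2, -8/5) ∪ {7/2}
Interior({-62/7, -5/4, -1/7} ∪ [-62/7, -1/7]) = (-62/7, -1/7)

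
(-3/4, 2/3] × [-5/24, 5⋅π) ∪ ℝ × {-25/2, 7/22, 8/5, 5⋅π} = (ℝ × {-25/2, 7/22, 8/5, 5⋅π}) ∪ ((-3/4, 2/3] × [-5/24, 5⋅π))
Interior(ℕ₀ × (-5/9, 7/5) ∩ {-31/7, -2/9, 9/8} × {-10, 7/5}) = ∅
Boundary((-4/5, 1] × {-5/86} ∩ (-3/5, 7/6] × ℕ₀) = ∅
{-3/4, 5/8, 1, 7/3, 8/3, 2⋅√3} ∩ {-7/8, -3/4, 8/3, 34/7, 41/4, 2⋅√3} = {-3/4, 8/3, 2⋅√3}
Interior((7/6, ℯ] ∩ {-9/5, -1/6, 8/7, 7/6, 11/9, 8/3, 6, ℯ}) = ∅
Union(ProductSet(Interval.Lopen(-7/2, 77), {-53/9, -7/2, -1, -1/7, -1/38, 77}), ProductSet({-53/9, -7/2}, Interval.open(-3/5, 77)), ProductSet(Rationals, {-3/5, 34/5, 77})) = Union(ProductSet({-53/9, -7/2}, Interval.open(-3/5, 77)), ProductSet(Interval.Lopen(-7/2, 77), {-53/9, -7/2, -1, -1/7, -1/38, 77}), ProductSet(Rationals, {-3/5, 34/5, 77}))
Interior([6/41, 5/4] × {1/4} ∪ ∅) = ∅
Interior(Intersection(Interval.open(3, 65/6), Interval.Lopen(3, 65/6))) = Interval.open(3, 65/6)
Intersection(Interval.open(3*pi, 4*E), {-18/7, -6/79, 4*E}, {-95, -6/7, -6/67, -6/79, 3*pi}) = EmptySet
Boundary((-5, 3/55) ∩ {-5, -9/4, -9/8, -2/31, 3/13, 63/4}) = {-9/4, -9/8, -2/31}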